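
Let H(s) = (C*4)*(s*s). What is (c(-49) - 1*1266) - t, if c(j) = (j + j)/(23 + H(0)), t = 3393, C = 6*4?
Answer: -107255/23 ≈ -4663.3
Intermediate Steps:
C = 24
H(s) = 96*s² (H(s) = (24*4)*(s*s) = 96*s²)
c(j) = 2*j/23 (c(j) = (j + j)/(23 + 96*0²) = (2*j)/(23 + 96*0) = (2*j)/(23 + 0) = (2*j)/23 = (2*j)*(1/23) = 2*j/23)
(c(-49) - 1*1266) - t = ((2/23)*(-49) - 1*1266) - 1*3393 = (-98/23 - 1266) - 3393 = -29216/23 - 3393 = -107255/23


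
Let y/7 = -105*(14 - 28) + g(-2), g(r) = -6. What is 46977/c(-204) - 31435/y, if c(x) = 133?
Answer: 68177063/194712 ≈ 350.14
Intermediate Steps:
y = 10248 (y = 7*(-105*(14 - 28) - 6) = 7*(-105*(-14) - 6) = 7*(1470 - 6) = 7*1464 = 10248)
46977/c(-204) - 31435/y = 46977/133 - 31435/10248 = 46977*(1/133) - 31435*1/10248 = 6711/19 - 31435/10248 = 68177063/194712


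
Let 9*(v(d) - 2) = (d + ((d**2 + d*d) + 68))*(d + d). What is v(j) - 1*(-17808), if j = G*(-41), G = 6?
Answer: -19766626/3 ≈ -6.5889e+6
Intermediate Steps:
j = -246 (j = 6*(-41) = -246)
v(d) = 2 + 2*d*(68 + d + 2*d**2)/9 (v(d) = 2 + ((d + ((d**2 + d*d) + 68))*(d + d))/9 = 2 + ((d + ((d**2 + d**2) + 68))*(2*d))/9 = 2 + ((d + (2*d**2 + 68))*(2*d))/9 = 2 + ((d + (68 + 2*d**2))*(2*d))/9 = 2 + ((68 + d + 2*d**2)*(2*d))/9 = 2 + (2*d*(68 + d + 2*d**2))/9 = 2 + 2*d*(68 + d + 2*d**2)/9)
v(j) - 1*(-17808) = (2 + (2/9)*(-246)**2 + (4/9)*(-246)**3 + (136/9)*(-246)) - 1*(-17808) = (2 + (2/9)*60516 + (4/9)*(-14886936) - 11152/3) + 17808 = (2 + 13448 - 6616416 - 11152/3) + 17808 = -19820050/3 + 17808 = -19766626/3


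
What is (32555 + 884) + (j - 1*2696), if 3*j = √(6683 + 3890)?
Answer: 30743 + √10573/3 ≈ 30777.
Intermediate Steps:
j = √10573/3 (j = √(6683 + 3890)/3 = √10573/3 ≈ 34.275)
(32555 + 884) + (j - 1*2696) = (32555 + 884) + (√10573/3 - 1*2696) = 33439 + (√10573/3 - 2696) = 33439 + (-2696 + √10573/3) = 30743 + √10573/3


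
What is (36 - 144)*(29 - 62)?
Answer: 3564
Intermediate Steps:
(36 - 144)*(29 - 62) = -108*(-33) = 3564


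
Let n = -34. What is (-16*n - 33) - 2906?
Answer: -2395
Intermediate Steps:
(-16*n - 33) - 2906 = (-16*(-34) - 33) - 2906 = (544 - 33) - 2906 = 511 - 2906 = -2395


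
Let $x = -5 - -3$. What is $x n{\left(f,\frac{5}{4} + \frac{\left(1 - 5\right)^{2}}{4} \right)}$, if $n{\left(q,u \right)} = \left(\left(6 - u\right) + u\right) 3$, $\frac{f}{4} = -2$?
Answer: $-36$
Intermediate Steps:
$f = -8$ ($f = 4 \left(-2\right) = -8$)
$n{\left(q,u \right)} = 18$ ($n{\left(q,u \right)} = 6 \cdot 3 = 18$)
$x = -2$ ($x = -5 + 3 = -2$)
$x n{\left(f,\frac{5}{4} + \frac{\left(1 - 5\right)^{2}}{4} \right)} = \left(-2\right) 18 = -36$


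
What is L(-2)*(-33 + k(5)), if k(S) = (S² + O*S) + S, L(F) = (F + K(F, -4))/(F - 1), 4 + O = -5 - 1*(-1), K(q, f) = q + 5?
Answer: 43/3 ≈ 14.333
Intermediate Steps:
K(q, f) = 5 + q
O = -8 (O = -4 + (-5 - 1*(-1)) = -4 + (-5 + 1) = -4 - 4 = -8)
L(F) = (5 + 2*F)/(-1 + F) (L(F) = (F + (5 + F))/(F - 1) = (5 + 2*F)/(-1 + F))
k(S) = S² - 7*S (k(S) = (S² - 8*S) + S = S² - 7*S)
L(-2)*(-33 + k(5)) = ((5 + 2*(-2))/(-1 - 2))*(-33 + 5*(-7 + 5)) = ((5 - 4)/(-3))*(-33 + 5*(-2)) = (-⅓*1)*(-33 - 10) = -⅓*(-43) = 43/3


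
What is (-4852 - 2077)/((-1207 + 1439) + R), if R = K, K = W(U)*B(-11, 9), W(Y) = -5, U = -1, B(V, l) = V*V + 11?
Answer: 6929/428 ≈ 16.189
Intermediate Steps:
B(V, l) = 11 + V**2 (B(V, l) = V**2 + 11 = 11 + V**2)
K = -660 (K = -5*(11 + (-11)**2) = -5*(11 + 121) = -5*132 = -660)
R = -660
(-4852 - 2077)/((-1207 + 1439) + R) = (-4852 - 2077)/((-1207 + 1439) - 660) = -6929/(232 - 660) = -6929/(-428) = -6929*(-1/428) = 6929/428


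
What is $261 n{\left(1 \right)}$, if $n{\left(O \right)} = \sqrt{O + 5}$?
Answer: $261 \sqrt{6} \approx 639.32$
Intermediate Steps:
$n{\left(O \right)} = \sqrt{5 + O}$
$261 n{\left(1 \right)} = 261 \sqrt{5 + 1} = 261 \sqrt{6}$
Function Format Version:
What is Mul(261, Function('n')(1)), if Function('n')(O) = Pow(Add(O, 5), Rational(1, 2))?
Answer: Mul(261, Pow(6, Rational(1, 2))) ≈ 639.32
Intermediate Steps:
Function('n')(O) = Pow(Add(5, O), Rational(1, 2))
Mul(261, Function('n')(1)) = Mul(261, Pow(Add(5, 1), Rational(1, 2))) = Mul(261, Pow(6, Rational(1, 2)))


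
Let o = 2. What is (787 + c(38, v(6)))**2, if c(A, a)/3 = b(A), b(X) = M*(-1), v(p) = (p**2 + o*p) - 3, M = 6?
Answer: 591361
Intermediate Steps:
v(p) = -3 + p**2 + 2*p (v(p) = (p**2 + 2*p) - 3 = -3 + p**2 + 2*p)
b(X) = -6 (b(X) = 6*(-1) = -6)
c(A, a) = -18 (c(A, a) = 3*(-6) = -18)
(787 + c(38, v(6)))**2 = (787 - 18)**2 = 769**2 = 591361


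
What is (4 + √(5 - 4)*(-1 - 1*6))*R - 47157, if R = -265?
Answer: -46362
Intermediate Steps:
(4 + √(5 - 4)*(-1 - 1*6))*R - 47157 = (4 + √(5 - 4)*(-1 - 1*6))*(-265) - 47157 = (4 + √1*(-1 - 6))*(-265) - 47157 = (4 + 1*(-7))*(-265) - 47157 = (4 - 7)*(-265) - 47157 = -3*(-265) - 47157 = 795 - 47157 = -46362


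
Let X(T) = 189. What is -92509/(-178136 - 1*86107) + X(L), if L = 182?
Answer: 50034436/264243 ≈ 189.35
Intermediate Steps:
-92509/(-178136 - 1*86107) + X(L) = -92509/(-178136 - 1*86107) + 189 = -92509/(-178136 - 86107) + 189 = -92509/(-264243) + 189 = -92509*(-1/264243) + 189 = 92509/264243 + 189 = 50034436/264243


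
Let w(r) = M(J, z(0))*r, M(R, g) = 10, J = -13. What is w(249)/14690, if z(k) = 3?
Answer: 249/1469 ≈ 0.16950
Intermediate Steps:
w(r) = 10*r
w(249)/14690 = (10*249)/14690 = 2490*(1/14690) = 249/1469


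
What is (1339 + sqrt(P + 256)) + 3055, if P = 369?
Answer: 4419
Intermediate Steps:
(1339 + sqrt(P + 256)) + 3055 = (1339 + sqrt(369 + 256)) + 3055 = (1339 + sqrt(625)) + 3055 = (1339 + 25) + 3055 = 1364 + 3055 = 4419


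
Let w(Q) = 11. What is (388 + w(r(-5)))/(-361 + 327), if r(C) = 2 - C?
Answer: -399/34 ≈ -11.735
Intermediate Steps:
(388 + w(r(-5)))/(-361 + 327) = (388 + 11)/(-361 + 327) = 399/(-34) = -1/34*399 = -399/34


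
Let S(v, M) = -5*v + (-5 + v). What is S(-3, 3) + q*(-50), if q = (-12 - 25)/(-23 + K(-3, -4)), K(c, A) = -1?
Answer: -841/12 ≈ -70.083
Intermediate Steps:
S(v, M) = -5 - 4*v
q = 37/24 (q = (-12 - 25)/(-23 - 1) = -37/(-24) = -37*(-1/24) = 37/24 ≈ 1.5417)
S(-3, 3) + q*(-50) = (-5 - 4*(-3)) + (37/24)*(-50) = (-5 + 12) - 925/12 = 7 - 925/12 = -841/12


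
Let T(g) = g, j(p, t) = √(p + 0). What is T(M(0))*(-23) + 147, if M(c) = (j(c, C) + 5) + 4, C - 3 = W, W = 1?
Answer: -60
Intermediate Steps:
C = 4 (C = 3 + 1 = 4)
j(p, t) = √p
M(c) = 9 + √c (M(c) = (√c + 5) + 4 = (5 + √c) + 4 = 9 + √c)
T(M(0))*(-23) + 147 = (9 + √0)*(-23) + 147 = (9 + 0)*(-23) + 147 = 9*(-23) + 147 = -207 + 147 = -60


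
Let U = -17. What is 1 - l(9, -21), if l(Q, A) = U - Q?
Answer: 27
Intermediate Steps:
l(Q, A) = -17 - Q
1 - l(9, -21) = 1 - (-17 - 1*9) = 1 - (-17 - 9) = 1 - 1*(-26) = 1 + 26 = 27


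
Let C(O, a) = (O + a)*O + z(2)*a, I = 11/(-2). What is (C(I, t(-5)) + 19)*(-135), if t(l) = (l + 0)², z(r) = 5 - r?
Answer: 7155/4 ≈ 1788.8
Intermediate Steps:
I = -11/2 (I = 11*(-½) = -11/2 ≈ -5.5000)
t(l) = l²
C(O, a) = 3*a + O*(O + a) (C(O, a) = (O + a)*O + (5 - 1*2)*a = O*(O + a) + (5 - 2)*a = O*(O + a) + 3*a = 3*a + O*(O + a))
(C(I, t(-5)) + 19)*(-135) = (((-11/2)² + 3*(-5)² - 11/2*(-5)²) + 19)*(-135) = ((121/4 + 3*25 - 11/2*25) + 19)*(-135) = ((121/4 + 75 - 275/2) + 19)*(-135) = (-129/4 + 19)*(-135) = -53/4*(-135) = 7155/4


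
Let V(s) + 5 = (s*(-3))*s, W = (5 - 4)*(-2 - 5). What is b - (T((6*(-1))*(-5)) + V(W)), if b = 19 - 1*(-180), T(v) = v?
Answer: 321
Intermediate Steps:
W = -7 (W = 1*(-7) = -7)
V(s) = -5 - 3*s² (V(s) = -5 + (s*(-3))*s = -5 + (-3*s)*s = -5 - 3*s²)
b = 199 (b = 19 + 180 = 199)
b - (T((6*(-1))*(-5)) + V(W)) = 199 - ((6*(-1))*(-5) + (-5 - 3*(-7)²)) = 199 - (-6*(-5) + (-5 - 3*49)) = 199 - (30 + (-5 - 147)) = 199 - (30 - 152) = 199 - 1*(-122) = 199 + 122 = 321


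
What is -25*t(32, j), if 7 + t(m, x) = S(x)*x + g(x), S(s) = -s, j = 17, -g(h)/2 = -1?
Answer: 7350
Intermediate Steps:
g(h) = 2 (g(h) = -2*(-1) = 2)
t(m, x) = -5 - x**2 (t(m, x) = -7 + ((-x)*x + 2) = -7 + (-x**2 + 2) = -7 + (2 - x**2) = -5 - x**2)
-25*t(32, j) = -25*(-5 - 1*17**2) = -25*(-5 - 1*289) = -25*(-5 - 289) = -25*(-294) = 7350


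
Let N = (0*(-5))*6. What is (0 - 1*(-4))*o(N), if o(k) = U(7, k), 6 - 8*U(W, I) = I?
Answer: 3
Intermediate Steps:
N = 0 (N = 0*6 = 0)
U(W, I) = ¾ - I/8
o(k) = ¾ - k/8
(0 - 1*(-4))*o(N) = (0 - 1*(-4))*(¾ - ⅛*0) = (0 + 4)*(¾ + 0) = 4*(¾) = 3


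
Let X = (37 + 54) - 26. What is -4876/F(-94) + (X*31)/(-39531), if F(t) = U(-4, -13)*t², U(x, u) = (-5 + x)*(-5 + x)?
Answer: -136243408/2357747433 ≈ -0.057785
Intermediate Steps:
U(x, u) = (-5 + x)²
X = 65 (X = 91 - 26 = 65)
F(t) = 81*t² (F(t) = (-5 - 4)²*t² = (-9)²*t² = 81*t²)
-4876/F(-94) + (X*31)/(-39531) = -4876/(81*(-94)²) + (65*31)/(-39531) = -4876/(81*8836) + 2015*(-1/39531) = -4876/715716 - 2015/39531 = -4876*1/715716 - 2015/39531 = -1219/178929 - 2015/39531 = -136243408/2357747433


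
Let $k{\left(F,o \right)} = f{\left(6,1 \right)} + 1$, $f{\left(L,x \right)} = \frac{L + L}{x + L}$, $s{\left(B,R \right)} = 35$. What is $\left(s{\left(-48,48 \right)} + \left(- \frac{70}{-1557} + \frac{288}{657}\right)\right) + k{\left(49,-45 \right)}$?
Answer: $\frac{30391042}{795627} \approx 38.198$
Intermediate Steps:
$f{\left(L,x \right)} = \frac{2 L}{L + x}$
$k{\left(F,o \right)} = \frac{19}{7}$ ($k{\left(F,o \right)} = 2 \cdot 6 \frac{1}{6 + 1} + 1 = 2 \cdot 6 \cdot \frac{1}{7} + 1 = \frac{12}{7} + 1 = \frac{19}{7}$)
$\left(s{\left(-48,48 \right)} + \left(- \frac{70}{-1557} + \frac{288}{657}\right)\right) + k{\left(49,-45 \right)} = \left(35 + \left(- \frac{70}{-1557} + \frac{288}{657}\right)\right) + \frac{19}{7} = \left(35 + \left(\left(-70\right) \left(- \frac{1}{1557}\right) + 288 \cdot \frac{1}{657}\right)\right) + \frac{19}{7} = \left(35 + \left(\frac{70}{1557} + \frac{32}{73}\right)\right) + \frac{19}{7} = \left(35 + \frac{54934}{113661}\right) + \frac{19}{7} = \frac{4033069}{113661} + \frac{19}{7} = \frac{30391042}{795627}$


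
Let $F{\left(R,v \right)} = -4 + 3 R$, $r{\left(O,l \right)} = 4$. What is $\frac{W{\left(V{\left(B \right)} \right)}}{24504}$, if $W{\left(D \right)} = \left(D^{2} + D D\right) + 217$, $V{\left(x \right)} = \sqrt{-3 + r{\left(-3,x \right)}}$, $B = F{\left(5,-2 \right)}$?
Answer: $\frac{73}{8168} \approx 0.0089373$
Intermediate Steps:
$B = 11$ ($B = -4 + 3 \cdot 5 = -4 + 15 = 11$)
$V{\left(x \right)} = 1$ ($V{\left(x \right)} = \sqrt{-3 + 4} = \sqrt{1} = 1$)
$W{\left(D \right)} = 217 + 2 D^{2}$ ($W{\left(D \right)} = \left(D^{2} + D^{2}\right) + 217 = 2 D^{2} + 217 = 217 + 2 D^{2}$)
$\frac{W{\left(V{\left(B \right)} \right)}}{24504} = \frac{217 + 2 \cdot 1^{2}}{24504} = \left(217 + 2 \cdot 1\right) \frac{1}{24504} = \left(217 + 2\right) \frac{1}{24504} = 219 \cdot \frac{1}{24504} = \frac{73}{8168}$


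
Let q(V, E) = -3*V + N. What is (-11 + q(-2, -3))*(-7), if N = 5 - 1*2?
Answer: 14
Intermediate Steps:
N = 3 (N = 5 - 2 = 3)
q(V, E) = 3 - 3*V (q(V, E) = -3*V + 3 = 3 - 3*V)
(-11 + q(-2, -3))*(-7) = (-11 + (3 - 3*(-2)))*(-7) = (-11 + (3 + 6))*(-7) = (-11 + 9)*(-7) = -2*(-7) = 14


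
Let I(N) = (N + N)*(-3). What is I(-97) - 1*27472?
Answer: -26890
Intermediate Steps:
I(N) = -6*N (I(N) = (2*N)*(-3) = -6*N)
I(-97) - 1*27472 = -6*(-97) - 1*27472 = 582 - 27472 = -26890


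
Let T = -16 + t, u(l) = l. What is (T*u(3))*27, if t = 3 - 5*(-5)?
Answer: 972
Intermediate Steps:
t = 28 (t = 3 + 25 = 28)
T = 12 (T = -16 + 28 = 12)
(T*u(3))*27 = (12*3)*27 = 36*27 = 972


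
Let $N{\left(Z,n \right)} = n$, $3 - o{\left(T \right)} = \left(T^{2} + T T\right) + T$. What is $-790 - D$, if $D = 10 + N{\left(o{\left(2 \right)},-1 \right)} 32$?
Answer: $-768$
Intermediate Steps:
$o{\left(T \right)} = 3 - T - 2 T^{2}$ ($o{\left(T \right)} = 3 - \left(\left(T^{2} + T T\right) + T\right) = 3 - \left(\left(T^{2} + T^{2}\right) + T\right) = 3 - \left(2 T^{2} + T\right) = 3 - \left(T + 2 T^{2}\right) = 3 - T - 2 T^{2}$)
$D = -22$ ($D = 10 - 32 = -22$)
$-790 - D = -790 - -22 = -790 + 22 = -768$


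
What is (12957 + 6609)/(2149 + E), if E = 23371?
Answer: 9783/12760 ≈ 0.76669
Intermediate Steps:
(12957 + 6609)/(2149 + E) = (12957 + 6609)/(2149 + 23371) = 19566/25520 = 19566*(1/25520) = 9783/12760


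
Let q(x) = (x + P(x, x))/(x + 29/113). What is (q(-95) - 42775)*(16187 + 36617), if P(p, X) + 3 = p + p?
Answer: -12089914231612/5353 ≈ -2.2585e+9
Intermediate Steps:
P(p, X) = -3 + 2*p (P(p, X) = -3 + (p + p) = -3 + 2*p)
q(x) = (-3 + 3*x)/(29/113 + x) (q(x) = (x + (-3 + 2*x))/(x + 29/113) = (-3 + 3*x)/(x + 29*(1/113)) = (-3 + 3*x)/(x + 29/113) = (-3 + 3*x)/(29/113 + x))
(q(-95) - 42775)*(16187 + 36617) = (339*(-1 - 95)/(29 + 113*(-95)) - 42775)*(16187 + 36617) = (339*(-96)/(29 - 10735) - 42775)*52804 = (339*(-96)/(-10706) - 42775)*52804 = (339*(-1/10706)*(-96) - 42775)*52804 = (16272/5353 - 42775)*52804 = -228958303/5353*52804 = -12089914231612/5353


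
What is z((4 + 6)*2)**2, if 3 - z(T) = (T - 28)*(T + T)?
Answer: 104329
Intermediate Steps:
z(T) = 3 - 2*T*(-28 + T) (z(T) = 3 - (T - 28)*(T + T) = 3 - (-28 + T)*2*T = 3 - 2*T*(-28 + T))
z((4 + 6)*2)**2 = (3 - 2*4*(4 + 6)**2 + 56*((4 + 6)*2))**2 = (3 - 2*(10*2)**2 + 56*(10*2))**2 = (3 - 2*20**2 + 56*20)**2 = (3 - 2*400 + 1120)**2 = (3 - 800 + 1120)**2 = 323**2 = 104329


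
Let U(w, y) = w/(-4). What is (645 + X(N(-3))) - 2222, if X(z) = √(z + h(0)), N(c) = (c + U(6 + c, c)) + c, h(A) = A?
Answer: -1577 + 3*I*√3/2 ≈ -1577.0 + 2.5981*I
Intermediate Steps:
U(w, y) = -w/4 (U(w, y) = w*(-¼) = -w/4)
N(c) = -3/2 + 7*c/4 (N(c) = (c - (6 + c)/4) + c = (c + (-3/2 - c/4)) + c = (-3/2 + 3*c/4) + c = -3/2 + 7*c/4)
X(z) = √z (X(z) = √(z + 0) = √z)
(645 + X(N(-3))) - 2222 = (645 + √(-3/2 + (7/4)*(-3))) - 2222 = (645 + √(-3/2 - 21/4)) - 2222 = (645 + √(-27/4)) - 2222 = (645 + 3*I*√3/2) - 2222 = -1577 + 3*I*√3/2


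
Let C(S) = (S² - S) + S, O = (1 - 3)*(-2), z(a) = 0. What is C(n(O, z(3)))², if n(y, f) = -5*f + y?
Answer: 256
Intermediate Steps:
O = 4 (O = -2*(-2) = 4)
n(y, f) = y - 5*f
C(S) = S²
C(n(O, z(3)))² = ((4 - 5*0)²)² = ((4 + 0)²)² = (4²)² = 16² = 256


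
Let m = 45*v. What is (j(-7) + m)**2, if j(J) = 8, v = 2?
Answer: 9604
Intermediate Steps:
m = 90 (m = 45*2 = 90)
(j(-7) + m)**2 = (8 + 90)**2 = 98**2 = 9604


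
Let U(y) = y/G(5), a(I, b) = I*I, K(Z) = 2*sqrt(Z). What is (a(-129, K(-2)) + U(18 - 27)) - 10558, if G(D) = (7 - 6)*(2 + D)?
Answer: 42572/7 ≈ 6081.7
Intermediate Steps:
a(I, b) = I**2
G(D) = 2 + D (G(D) = 1*(2 + D) = 2 + D)
U(y) = y/7 (U(y) = y/(2 + 5) = y/7)
(a(-129, K(-2)) + U(18 - 27)) - 10558 = ((-129)**2 + (18 - 27)/7) - 10558 = (16641 + (1/7)*(-9)) - 10558 = (16641 - 9/7) - 10558 = 116478/7 - 10558 = 42572/7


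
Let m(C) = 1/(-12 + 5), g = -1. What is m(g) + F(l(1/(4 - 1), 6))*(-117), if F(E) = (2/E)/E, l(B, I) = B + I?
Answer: -15103/2527 ≈ -5.9767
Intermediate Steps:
F(E) = 2/E²
m(C) = -⅐ (m(C) = 1/(-7) = -⅐)
m(g) + F(l(1/(4 - 1), 6))*(-117) = -⅐ + (2/(1/(4 - 1) + 6)²)*(-117) = -⅐ + (2/(1/3 + 6)²)*(-117) = -⅐ + (2/(⅓ + 6)²)*(-117) = -⅐ + (2/(19/3)²)*(-117) = -⅐ + (2*(9/361))*(-117) = -⅐ + (18/361)*(-117) = -⅐ - 2106/361 = -15103/2527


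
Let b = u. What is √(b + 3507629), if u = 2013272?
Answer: √5520901 ≈ 2349.7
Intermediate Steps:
b = 2013272
√(b + 3507629) = √(2013272 + 3507629) = √5520901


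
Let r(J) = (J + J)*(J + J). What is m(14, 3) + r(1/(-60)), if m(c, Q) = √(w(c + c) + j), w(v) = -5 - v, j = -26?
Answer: 1/900 + I*√59 ≈ 0.0011111 + 7.6811*I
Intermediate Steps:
m(c, Q) = √(-31 - 2*c) (m(c, Q) = √((-5 - (c + c)) - 26) = √((-5 - 2*c) - 26) = √(-31 - 2*c))
r(J) = 4*J² (r(J) = (2*J)*(2*J) = 4*J²)
m(14, 3) + r(1/(-60)) = √(-31 - 2*14) + 4*(1/(-60))² = √(-31 - 28) + 4*(-1/60)² = √(-59) + 4*(1/3600) = I*√59 + 1/900 = 1/900 + I*√59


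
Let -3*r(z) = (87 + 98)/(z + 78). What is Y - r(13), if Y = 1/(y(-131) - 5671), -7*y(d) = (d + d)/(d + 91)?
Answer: 146864915/216781383 ≈ 0.67748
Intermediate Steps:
y(d) = -2*d/(7*(91 + d)) (y(d) = -(d + d)/(7*(d + 91)) = -2*d/(7*(91 + d)))
r(z) = -185/(3*(78 + z)) (r(z) = -(87 + 98)/(3*(z + 78)) = -185/(3*(78 + z)))
Y = -140/794071 (Y = 1/(-2*(-131)/(637 + 7*(-131)) - 5671) = 1/(-2*(-131)/(637 - 917) - 5671) = 1/(-2*(-131)/(-280) - 5671) = 1/(-2*(-131)*(-1/280) - 5671) = 1/(-131/140 - 5671) = 1/(-794071/140) = -140/794071 ≈ -0.00017631)
Y - r(13) = -140/794071 - (-185)/(234 + 3*13) = -140/794071 - (-185)/(234 + 39) = -140/794071 - (-185)/273 = -140/794071 - 1*(-185/273) = -140/794071 + 185/273 = 146864915/216781383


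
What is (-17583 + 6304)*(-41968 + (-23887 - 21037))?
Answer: 980054868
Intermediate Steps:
(-17583 + 6304)*(-41968 + (-23887 - 21037)) = -11279*(-41968 - 44924) = -11279*(-86892) = 980054868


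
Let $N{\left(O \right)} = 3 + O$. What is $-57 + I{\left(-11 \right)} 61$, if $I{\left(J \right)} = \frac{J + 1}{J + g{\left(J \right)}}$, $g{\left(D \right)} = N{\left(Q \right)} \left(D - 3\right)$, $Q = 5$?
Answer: $- \frac{6401}{123} \approx -52.041$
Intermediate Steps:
$g{\left(D \right)} = -24 + 8 D$ ($g{\left(D \right)} = \left(3 + 5\right) \left(D - 3\right) = 8 \left(-3 + D\right) = -24 + 8 D$)
$I{\left(J \right)} = \frac{1 + J}{-24 + 9 J}$ ($I{\left(J \right)} = \frac{J + 1}{J + \left(-24 + 8 J\right)} = \frac{1 + J}{-24 + 9 J}$)
$-57 + I{\left(-11 \right)} 61 = -57 + \frac{1 - 11}{3 \left(-8 + 3 \left(-11\right)\right)} 61 = -57 + \frac{1}{3} \frac{1}{-8 - 33} \left(-10\right) 61 = -57 + \frac{1}{3} \frac{1}{-41} \left(-10\right) 61 = -57 + \frac{1}{3} \left(- \frac{1}{41}\right) \left(-10\right) 61 = -57 + \frac{10}{123} \cdot 61 = -57 + \frac{610}{123} = - \frac{6401}{123}$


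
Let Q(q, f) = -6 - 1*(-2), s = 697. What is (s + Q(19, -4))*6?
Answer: 4158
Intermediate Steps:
Q(q, f) = -4 (Q(q, f) = -6 + 2 = -4)
(s + Q(19, -4))*6 = (697 - 4)*6 = 693*6 = 4158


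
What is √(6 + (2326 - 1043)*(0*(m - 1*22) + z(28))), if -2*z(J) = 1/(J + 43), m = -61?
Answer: I*√61202/142 ≈ 1.7422*I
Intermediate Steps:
z(J) = -1/(2*(43 + J)) (z(J) = -1/(2*(J + 43)) = -1/(2*(43 + J)))
√(6 + (2326 - 1043)*(0*(m - 1*22) + z(28))) = √(6 + (2326 - 1043)*(0*(-61 - 1*22) - 1/(86 + 2*28))) = √(6 + 1283*(0*(-61 - 22) - 1/(86 + 56))) = √(6 + 1283*(0*(-83) - 1/142)) = √(6 + 1283*(0 - 1*1/142)) = √(6 + 1283*(0 - 1/142)) = √(6 + 1283*(-1/142)) = √(6 - 1283/142) = √(-431/142) = I*√61202/142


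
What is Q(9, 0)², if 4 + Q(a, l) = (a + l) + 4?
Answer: 81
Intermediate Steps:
Q(a, l) = a + l (Q(a, l) = -4 + ((a + l) + 4) = -4 + (4 + a + l) = a + l)
Q(9, 0)² = (9 + 0)² = 9² = 81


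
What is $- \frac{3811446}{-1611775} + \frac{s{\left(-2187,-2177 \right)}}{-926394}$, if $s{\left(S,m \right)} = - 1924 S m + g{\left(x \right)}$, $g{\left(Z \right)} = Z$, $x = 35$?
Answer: $\frac{301386962854051}{30472218150} \approx 9890.5$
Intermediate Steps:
$s{\left(S,m \right)} = 35 - 1924 S m$ ($s{\left(S,m \right)} = - 1924 S m + 35 = 35 - 1924 S m$)
$- \frac{3811446}{-1611775} + \frac{s{\left(-2187,-2177 \right)}}{-926394} = - \frac{3811446}{-1611775} + \frac{35 - \left(-4207788\right) \left(-2177\right)}{-926394} = \left(-3811446\right) \left(- \frac{1}{1611775}\right) + \left(35 - 9160354476\right) \left(- \frac{1}{926394}\right) = \frac{3811446}{1611775} - - \frac{186946009}{18906} = \frac{3811446}{1611775} + \frac{186946009}{18906} = \frac{301386962854051}{30472218150}$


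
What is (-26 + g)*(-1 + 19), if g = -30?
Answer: -1008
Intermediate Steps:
(-26 + g)*(-1 + 19) = (-26 - 30)*(-1 + 19) = -56*18 = -1008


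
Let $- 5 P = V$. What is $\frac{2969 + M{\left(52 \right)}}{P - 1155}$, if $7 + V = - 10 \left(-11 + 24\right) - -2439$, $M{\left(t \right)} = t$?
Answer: $- \frac{15105}{8077} \approx -1.8701$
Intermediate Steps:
$V = 2302$ ($V = -7 - \left(-2439 + 10 \left(-11 + 24\right)\right) = -7 + \left(\left(-10\right) 13 + 2439\right) = -7 + \left(-130 + 2439\right) = -7 + 2309 = 2302$)
$P = - \frac{2302}{5}$ ($P = \left(- \frac{1}{5}\right) 2302 = - \frac{2302}{5} \approx -460.4$)
$\frac{2969 + M{\left(52 \right)}}{P - 1155} = \frac{2969 + 52}{- \frac{2302}{5} - 1155} = \frac{3021}{- \frac{8077}{5}} = 3021 \left(- \frac{5}{8077}\right) = - \frac{15105}{8077}$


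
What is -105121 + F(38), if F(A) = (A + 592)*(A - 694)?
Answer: -518401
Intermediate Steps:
F(A) = (-694 + A)*(592 + A) (F(A) = (592 + A)*(-694 + A) = (-694 + A)*(592 + A))
-105121 + F(38) = -105121 + (-410848 + 38² - 102*38) = -105121 + (-410848 + 1444 - 3876) = -105121 - 413280 = -518401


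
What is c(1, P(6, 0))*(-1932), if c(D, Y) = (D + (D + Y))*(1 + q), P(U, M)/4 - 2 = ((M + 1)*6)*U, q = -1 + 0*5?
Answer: 0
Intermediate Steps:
q = -1 (q = -1 + 0 = -1)
P(U, M) = 8 + 4*U*(6 + 6*M) (P(U, M) = 8 + 4*(((M + 1)*6)*U) = 8 + 4*(((1 + M)*6)*U) = 8 + 4*((6 + 6*M)*U) = 8 + 4*(U*(6 + 6*M)) = 8 + 4*U*(6 + 6*M))
c(D, Y) = 0 (c(D, Y) = (D + (D + Y))*(1 - 1) = (Y + 2*D)*0 = 0)
c(1, P(6, 0))*(-1932) = 0*(-1932) = 0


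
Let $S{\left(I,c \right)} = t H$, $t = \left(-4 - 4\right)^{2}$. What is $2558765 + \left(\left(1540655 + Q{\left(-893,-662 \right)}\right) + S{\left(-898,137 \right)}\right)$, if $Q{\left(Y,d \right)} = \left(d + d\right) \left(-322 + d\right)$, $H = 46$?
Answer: $5405180$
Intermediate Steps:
$t = 64$ ($t = \left(-8\right)^{2} = 64$)
$S{\left(I,c \right)} = 2944$ ($S{\left(I,c \right)} = 64 \cdot 46 = 2944$)
$Q{\left(Y,d \right)} = 2 d \left(-322 + d\right)$
$2558765 + \left(\left(1540655 + Q{\left(-893,-662 \right)}\right) + S{\left(-898,137 \right)}\right) = 2558765 + \left(\left(1540655 + 2 \left(-662\right) \left(-322 - 662\right)\right) + 2944\right) = 2558765 + \left(\left(1540655 + 2 \left(-662\right) \left(-984\right)\right) + 2944\right) = 2558765 + \left(\left(1540655 + 1302816\right) + 2944\right) = 2558765 + \left(2843471 + 2944\right) = 2558765 + 2846415 = 5405180$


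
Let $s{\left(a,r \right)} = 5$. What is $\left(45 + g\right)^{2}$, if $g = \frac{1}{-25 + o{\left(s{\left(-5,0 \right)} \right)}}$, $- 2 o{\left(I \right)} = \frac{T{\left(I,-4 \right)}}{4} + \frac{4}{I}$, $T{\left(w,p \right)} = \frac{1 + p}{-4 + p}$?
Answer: $\frac{134040193225}{66308449} \approx 2021.5$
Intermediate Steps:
$T{\left(w,p \right)} = \frac{1 + p}{-4 + p}$
$o{\left(I \right)} = - \frac{3}{64} - \frac{2}{I}$ ($o{\left(I \right)} = - \frac{\frac{\frac{1}{-4 - 4} \left(1 - 4\right)}{4} + \frac{4}{I}}{2} = - \frac{\frac{1}{-8} \left(-3\right) \frac{1}{4} + \frac{4}{I}}{2} = - \frac{\left(- \frac{1}{8}\right) \left(-3\right) \frac{1}{4} + \frac{4}{I}}{2} = - \frac{\frac{3}{8} \cdot \frac{1}{4} + \frac{4}{I}}{2} = - \frac{\frac{3}{32} + \frac{4}{I}}{2} = - \frac{3}{64} - \frac{2}{I}$)
$g = - \frac{320}{8143}$ ($g = \frac{1}{-25 - \left(\frac{3}{64} + \frac{2}{5}\right)} = \frac{1}{-25 - \frac{143}{320}} = \frac{1}{- \frac{8143}{320}} = - \frac{320}{8143} \approx -0.039298$)
$\left(45 + g\right)^{2} = \left(45 - \frac{320}{8143}\right)^{2} = \left(\frac{366115}{8143}\right)^{2} = \frac{134040193225}{66308449}$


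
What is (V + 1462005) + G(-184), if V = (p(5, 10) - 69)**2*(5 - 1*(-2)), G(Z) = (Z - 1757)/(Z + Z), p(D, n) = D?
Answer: 548571077/368 ≈ 1.4907e+6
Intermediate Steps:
G(Z) = (-1757 + Z)/(2*Z) (G(Z) = (-1757 + Z)/((2*Z)) = (-1757 + Z)*(1/(2*Z)) = (-1757 + Z)/(2*Z))
V = 28672 (V = (5 - 69)**2*(5 - 1*(-2)) = (-64)**2*(5 + 2) = 4096*7 = 28672)
(V + 1462005) + G(-184) = (28672 + 1462005) + (1/2)*(-1757 - 184)/(-184) = 1490677 + (1/2)*(-1/184)*(-1941) = 1490677 + 1941/368 = 548571077/368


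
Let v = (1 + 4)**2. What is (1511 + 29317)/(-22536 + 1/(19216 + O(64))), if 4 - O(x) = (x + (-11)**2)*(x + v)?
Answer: -84931140/62086679 ≈ -1.3679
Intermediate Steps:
v = 25 (v = 5**2 = 25)
O(x) = 4 - (25 + x)*(121 + x) (O(x) = 4 - (x + (-11)**2)*(x + 25) = 4 - (x + 121)*(25 + x) = 4 - (121 + x)*(25 + x) = 4 - (25 + x)*(121 + x))
(1511 + 29317)/(-22536 + 1/(19216 + O(64))) = (1511 + 29317)/(-22536 + 1/(19216 + (-3021 - 1*64**2 - 146*64))) = 30828/(-22536 + 1/(19216 + (-3021 - 1*4096 - 9344))) = 30828/(-22536 + 1/(19216 + (-3021 - 4096 - 9344))) = 30828/(-22536 + 1/(19216 - 16461)) = 30828/(-22536 + 1/2755) = 30828/(-62086679/2755) = 30828*(-2755/62086679) = -84931140/62086679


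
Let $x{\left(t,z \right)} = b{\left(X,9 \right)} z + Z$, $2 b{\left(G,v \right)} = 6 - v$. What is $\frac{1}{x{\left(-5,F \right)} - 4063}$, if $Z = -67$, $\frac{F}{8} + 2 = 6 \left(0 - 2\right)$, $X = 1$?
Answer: $- \frac{1}{3962} \approx -0.0002524$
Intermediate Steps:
$b{\left(G,v \right)} = 3 - \frac{v}{2}$ ($b{\left(G,v \right)} = \frac{6 - v}{2} = 3 - \frac{v}{2}$)
$F = -112$ ($F = -16 + 8 \cdot 6 \left(0 - 2\right) = -16 + 8 \cdot 6 \left(-2\right) = -16 + 8 \left(-12\right) = -16 - 96 = -112$)
$x{\left(t,z \right)} = -67 - \frac{3 z}{2}$ ($x{\left(t,z \right)} = \left(3 - \frac{9}{2}\right) z - 67 = - \frac{3 z}{2} - 67 = -67 - \frac{3 z}{2}$)
$\frac{1}{x{\left(-5,F \right)} - 4063} = \frac{1}{\left(-67 - -168\right) - 4063} = \frac{1}{\left(-67 + 168\right) - 4063} = \frac{1}{101 - 4063} = \frac{1}{-3962} = - \frac{1}{3962}$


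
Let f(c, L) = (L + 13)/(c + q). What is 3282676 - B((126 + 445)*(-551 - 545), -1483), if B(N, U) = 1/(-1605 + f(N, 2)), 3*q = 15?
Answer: 3297207323994731/1004426670 ≈ 3.2827e+6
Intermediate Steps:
q = 5 (q = (⅓)*15 = 5)
f(c, L) = (13 + L)/(5 + c) (f(c, L) = (L + 13)/(c + 5) = (13 + L)/(5 + c))
B(N, U) = 1/(-1605 + 15/(5 + N)) (B(N, U) = 1/(-1605 + (13 + 2)/(5 + N)) = 1/(-1605 + 15/(5 + N)))
3282676 - B((126 + 445)*(-551 - 545), -1483) = 3282676 - (-5 - (126 + 445)*(-551 - 545))/(15*(534 + 107*((126 + 445)*(-551 - 545)))) = 3282676 - (-5 - 571*(-1096))/(15*(534 + 107*(571*(-1096)))) = 3282676 - (-5 - 1*(-625816))/(15*(534 + 107*(-625816))) = 3282676 - (-5 + 625816)/(15*(534 - 66962312)) = 3282676 - 625811/(15*(-66961778)) = 3282676 - (-1)*625811/(15*66961778) = 3282676 - 1*(-625811/1004426670) = 3282676 + 625811/1004426670 = 3297207323994731/1004426670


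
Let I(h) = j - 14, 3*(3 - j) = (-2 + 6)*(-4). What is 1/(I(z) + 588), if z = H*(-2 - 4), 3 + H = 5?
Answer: 3/1747 ≈ 0.0017172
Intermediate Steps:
H = 2 (H = -3 + 5 = 2)
z = -12 (z = 2*(-2 - 4) = 2*(-6) = -12)
j = 25/3 (j = 3 - (-2 + 6)*(-4)/3 = 3 - 4*(-4)/3 = 3 - ⅓*(-16) = 3 + 16/3 = 25/3 ≈ 8.3333)
I(h) = -17/3 (I(h) = 25/3 - 14 = -17/3)
1/(I(z) + 588) = 1/(-17/3 + 588) = 1/(1747/3) = 3/1747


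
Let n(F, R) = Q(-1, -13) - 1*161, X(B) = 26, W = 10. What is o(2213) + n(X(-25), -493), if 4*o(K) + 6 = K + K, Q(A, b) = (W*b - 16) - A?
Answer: 799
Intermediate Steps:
Q(A, b) = -16 - A + 10*b (Q(A, b) = (10*b - 16) - A = (-16 + 10*b) - A = -16 - A + 10*b)
o(K) = -3/2 + K/2 (o(K) = -3/2 + (K + K)/4 = -3/2 + (2*K)/4 = -3/2 + K/2)
n(F, R) = -306 (n(F, R) = (-16 - 1*(-1) + 10*(-13)) - 1*161 = (-16 + 1 - 130) - 161 = -145 - 161 = -306)
o(2213) + n(X(-25), -493) = (-3/2 + (1/2)*2213) - 306 = (-3/2 + 2213/2) - 306 = 1105 - 306 = 799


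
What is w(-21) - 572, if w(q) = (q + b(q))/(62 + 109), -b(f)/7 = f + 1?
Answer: -97693/171 ≈ -571.30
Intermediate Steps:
b(f) = -7 - 7*f (b(f) = -7*(f + 1) = -7*(1 + f) = -7 - 7*f)
w(q) = -7/171 - 2*q/57 (w(q) = (q + (-7 - 7*q))/(62 + 109) = (-7 - 6*q)/171 = (-7 - 6*q)*(1/171) = -7/171 - 2*q/57)
w(-21) - 572 = (-7/171 - 2/57*(-21)) - 572 = (-7/171 + 14/19) - 572 = 119/171 - 572 = -97693/171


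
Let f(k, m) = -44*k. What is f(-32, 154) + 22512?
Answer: 23920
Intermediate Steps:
f(-32, 154) + 22512 = -44*(-32) + 22512 = 1408 + 22512 = 23920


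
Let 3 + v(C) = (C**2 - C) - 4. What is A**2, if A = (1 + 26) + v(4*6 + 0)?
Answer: 327184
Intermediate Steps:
v(C) = -7 + C**2 - C (v(C) = -3 + ((C**2 - C) - 4) = -3 + (-4 + C**2 - C) = -7 + C**2 - C)
A = 572 (A = (1 + 26) + (-7 + (4*6 + 0)**2 - (4*6 + 0)) = 27 + (-7 + (24 + 0)**2 - (24 + 0)) = 27 + (-7 + 24**2 - 1*24) = 27 + (-7 + 576 - 24) = 27 + 545 = 572)
A**2 = 572**2 = 327184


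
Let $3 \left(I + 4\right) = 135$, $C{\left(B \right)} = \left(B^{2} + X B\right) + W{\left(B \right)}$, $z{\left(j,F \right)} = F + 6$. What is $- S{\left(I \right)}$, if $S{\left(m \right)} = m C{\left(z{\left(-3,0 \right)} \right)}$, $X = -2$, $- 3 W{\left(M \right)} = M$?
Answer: $-902$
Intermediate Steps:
$W{\left(M \right)} = - \frac{M}{3}$
$z{\left(j,F \right)} = 6 + F$
$C{\left(B \right)} = B^{2} - \frac{7 B}{3}$ ($C{\left(B \right)} = \left(B^{2} - 2 B\right) - \frac{B}{3} = B^{2} - \frac{7 B}{3}$)
$I = 41$ ($I = -4 + \frac{1}{3} \cdot 135 = -4 + 45 = 41$)
$S{\left(m \right)} = 22 m$ ($S{\left(m \right)} = m \frac{\left(6 + 0\right) \left(-7 + 3 \left(6 + 0\right)\right)}{3} = m \frac{1}{3} \cdot 6 \left(-7 + 3 \cdot 6\right) = m \frac{1}{3} \cdot 6 \left(-7 + 18\right) = m \frac{1}{3} \cdot 6 \cdot 11 = m 22 = 22 m$)
$- S{\left(I \right)} = - 22 \cdot 41 = \left(-1\right) 902 = -902$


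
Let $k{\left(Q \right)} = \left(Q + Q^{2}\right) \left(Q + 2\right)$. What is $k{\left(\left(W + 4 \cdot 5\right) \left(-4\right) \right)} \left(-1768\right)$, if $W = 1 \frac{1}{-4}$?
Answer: $838870032$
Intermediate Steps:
$W = - \frac{1}{4}$ ($W = 1 \left(- \frac{1}{4}\right) = - \frac{1}{4} \approx -0.25$)
$k{\left(Q \right)} = \left(2 + Q\right) \left(Q + Q^{2}\right)$ ($k{\left(Q \right)} = \left(Q + Q^{2}\right) \left(2 + Q\right) = \left(2 + Q\right) \left(Q + Q^{2}\right)$)
$k{\left(\left(W + 4 \cdot 5\right) \left(-4\right) \right)} \left(-1768\right) = \left(- \frac{1}{4} + 4 \cdot 5\right) \left(-4\right) \left(2 + \left(\left(- \frac{1}{4} + 4 \cdot 5\right) \left(-4\right)\right)^{2} + 3 \left(- \frac{1}{4} + 4 \cdot 5\right) \left(-4\right)\right) \left(-1768\right) = \left(- \frac{1}{4} + 20\right) \left(-4\right) \left(2 + \left(\left(- \frac{1}{4} + 20\right) \left(-4\right)\right)^{2} + 3 \left(- \frac{1}{4} + 20\right) \left(-4\right)\right) \left(-1768\right) = \frac{79}{4} \left(-4\right) \left(2 + \left(\frac{79}{4} \left(-4\right)\right)^{2} + 3 \cdot \frac{79}{4} \left(-4\right)\right) \left(-1768\right) = - 79 \left(2 + \left(-79\right)^{2} + 3 \left(-79\right)\right) \left(-1768\right) = - 79 \left(2 + 6241 - 237\right) \left(-1768\right) = \left(-79\right) 6006 \left(-1768\right) = \left(-474474\right) \left(-1768\right) = 838870032$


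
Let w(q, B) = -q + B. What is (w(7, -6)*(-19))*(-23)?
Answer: -5681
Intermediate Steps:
w(q, B) = B - q
(w(7, -6)*(-19))*(-23) = ((-6 - 1*7)*(-19))*(-23) = ((-6 - 7)*(-19))*(-23) = -13*(-19)*(-23) = 247*(-23) = -5681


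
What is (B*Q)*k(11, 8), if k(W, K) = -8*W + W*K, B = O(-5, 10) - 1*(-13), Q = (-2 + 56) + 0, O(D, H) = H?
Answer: 0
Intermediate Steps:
Q = 54 (Q = 54 + 0 = 54)
B = 23 (B = 10 - 1*(-13) = 10 + 13 = 23)
k(W, K) = -8*W + K*W
(B*Q)*k(11, 8) = (23*54)*(11*(-8 + 8)) = 1242*(11*0) = 1242*0 = 0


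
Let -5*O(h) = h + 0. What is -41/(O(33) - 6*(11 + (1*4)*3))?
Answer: 205/723 ≈ 0.28354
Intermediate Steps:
O(h) = -h/5 (O(h) = -(h + 0)/5 = -h/5)
-41/(O(33) - 6*(11 + (1*4)*3)) = -41/(-1/5*33 - 6*(11 + (1*4)*3)) = -41/(-33/5 - 6*(11 + 4*3)) = -41/(-33/5 - 6*(11 + 12)) = -41/(-33/5 - 6*23) = -41/(-33/5 - 138) = -41/(-723/5) = -5/723*(-41) = 205/723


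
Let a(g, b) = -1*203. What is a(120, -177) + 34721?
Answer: 34518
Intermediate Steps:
a(g, b) = -203
a(120, -177) + 34721 = -203 + 34721 = 34518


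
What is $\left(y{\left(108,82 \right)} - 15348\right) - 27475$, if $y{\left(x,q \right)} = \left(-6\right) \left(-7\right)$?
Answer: $-42781$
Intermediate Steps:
$y{\left(x,q \right)} = 42$
$\left(y{\left(108,82 \right)} - 15348\right) - 27475 = \left(42 - 15348\right) - 27475 = -15306 - 27475 = -42781$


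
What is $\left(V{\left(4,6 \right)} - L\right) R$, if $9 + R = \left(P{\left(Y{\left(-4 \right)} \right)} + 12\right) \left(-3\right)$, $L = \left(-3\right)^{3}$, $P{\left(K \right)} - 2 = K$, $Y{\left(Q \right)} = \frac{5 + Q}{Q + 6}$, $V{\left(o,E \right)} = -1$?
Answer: $-1365$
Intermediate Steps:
$Y{\left(Q \right)} = \frac{5 + Q}{6 + Q}$
$P{\left(K \right)} = 2 + K$
$L = -27$
$R = - \frac{105}{2}$ ($R = -9 + \left(\left(2 + \frac{5 - 4}{6 - 4}\right) + 12\right) \left(-3\right) = -9 + \left(\left(2 + \frac{1}{2} \cdot 1\right) + 12\right) \left(-3\right) = -9 + \left(\left(2 + \frac{1}{2}\right) + 12\right) \left(-3\right) = -9 + \left(\frac{5}{2} + 12\right) \left(-3\right) = -9 + \frac{29}{2} \left(-3\right) = -9 - \frac{87}{2} = - \frac{105}{2} \approx -52.5$)
$\left(V{\left(4,6 \right)} - L\right) R = \left(-1 - -27\right) \left(- \frac{105}{2}\right) = \left(-1 + 27\right) \left(- \frac{105}{2}\right) = 26 \left(- \frac{105}{2}\right) = -1365$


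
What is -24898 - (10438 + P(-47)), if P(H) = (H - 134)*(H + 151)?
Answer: -16512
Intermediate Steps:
P(H) = (-134 + H)*(151 + H)
-24898 - (10438 + P(-47)) = -24898 - (10438 + (-20234 + (-47)² + 17*(-47))) = -24898 - (10438 + (-20234 + 2209 - 799)) = -24898 - (10438 - 18824) = -24898 - 1*(-8386) = -24898 + 8386 = -16512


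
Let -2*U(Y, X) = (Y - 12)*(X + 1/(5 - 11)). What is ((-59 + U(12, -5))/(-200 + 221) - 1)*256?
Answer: -20480/21 ≈ -975.24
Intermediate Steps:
U(Y, X) = -(-12 + Y)*(-⅙ + X)/2 (U(Y, X) = -(Y - 12)*(X + 1/(5 - 11))/2 = -(-12 + Y)*(X + 1/(-6))/2 = -(-12 + Y)*(X - ⅙)/2 = -(-12 + Y)*(-⅙ + X)/2)
((-59 + U(12, -5))/(-200 + 221) - 1)*256 = ((-59 + (-1 + 6*(-5) + (1/12)*12 - ½*(-5)*12))/(-200 + 221) - 1)*256 = ((-59 + (-1 - 30 + 1 + 30))/21 - 1)*256 = ((-59 + 0)*(1/21) - 1)*256 = (-59*1/21 - 1)*256 = (-59/21 - 1)*256 = -80/21*256 = -20480/21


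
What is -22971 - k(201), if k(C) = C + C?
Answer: -23373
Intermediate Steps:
k(C) = 2*C
-22971 - k(201) = -22971 - 2*201 = -22971 - 1*402 = -22971 - 402 = -23373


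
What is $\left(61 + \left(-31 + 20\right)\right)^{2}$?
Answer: $2500$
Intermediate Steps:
$\left(61 + \left(-31 + 20\right)\right)^{2} = \left(61 - 11\right)^{2} = 50^{2} = 2500$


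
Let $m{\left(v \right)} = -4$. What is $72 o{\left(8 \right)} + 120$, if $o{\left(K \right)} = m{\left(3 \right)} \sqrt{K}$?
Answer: $120 - 576 \sqrt{2} \approx -694.59$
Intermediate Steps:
$o{\left(K \right)} = - 4 \sqrt{K}$
$72 o{\left(8 \right)} + 120 = 72 \left(- 4 \sqrt{8}\right) + 120 = 72 \left(- 4 \cdot 2 \sqrt{2}\right) + 120 = 72 \left(- 8 \sqrt{2}\right) + 120 = - 576 \sqrt{2} + 120 = 120 - 576 \sqrt{2}$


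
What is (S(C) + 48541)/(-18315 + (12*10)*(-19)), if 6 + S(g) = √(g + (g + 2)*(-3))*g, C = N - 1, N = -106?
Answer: -9707/4119 + 428*√13/20595 ≈ -2.2817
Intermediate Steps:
C = -107 (C = -106 - 1 = -107)
S(g) = -6 + g*√(-6 - 2*g) (S(g) = -6 + √(g + (g + 2)*(-3))*g = -6 + √(g + (2 + g)*(-3))*g = -6 + √(g + (-6 - 3*g))*g = -6 + √(-6 - 2*g)*g = -6 + g*√(-6 - 2*g))
(S(C) + 48541)/(-18315 + (12*10)*(-19)) = ((-6 - 107*√(-6 - 2*(-107))) + 48541)/(-18315 + (12*10)*(-19)) = ((-6 - 107*√(-6 + 214)) + 48541)/(-18315 + 120*(-19)) = ((-6 - 428*√13) + 48541)/(-18315 - 2280) = ((-6 - 428*√13) + 48541)/(-20595) = ((-6 - 428*√13) + 48541)*(-1/20595) = (48535 - 428*√13)*(-1/20595) = -9707/4119 + 428*√13/20595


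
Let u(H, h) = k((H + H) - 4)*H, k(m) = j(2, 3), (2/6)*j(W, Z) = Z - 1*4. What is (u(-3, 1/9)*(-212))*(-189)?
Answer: 360612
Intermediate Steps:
j(W, Z) = -12 + 3*Z (j(W, Z) = 3*(Z - 1*4) = 3*(Z - 4) = 3*(-4 + Z) = -12 + 3*Z)
k(m) = -3 (k(m) = -12 + 3*3 = -12 + 9 = -3)
u(H, h) = -3*H
(u(-3, 1/9)*(-212))*(-189) = (-3*(-3)*(-212))*(-189) = (9*(-212))*(-189) = -1908*(-189) = 360612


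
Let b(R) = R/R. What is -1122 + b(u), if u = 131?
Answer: -1121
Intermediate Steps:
b(R) = 1
-1122 + b(u) = -1122 + 1 = -1121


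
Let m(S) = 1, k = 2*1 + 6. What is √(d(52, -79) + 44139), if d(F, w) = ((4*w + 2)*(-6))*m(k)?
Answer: 23*√87 ≈ 214.53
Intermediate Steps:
k = 8 (k = 2 + 6 = 8)
d(F, w) = -12 - 24*w (d(F, w) = ((4*w + 2)*(-6))*1 = ((2 + 4*w)*(-6))*1 = (-12 - 24*w)*1 = -12 - 24*w)
√(d(52, -79) + 44139) = √((-12 - 24*(-79)) + 44139) = √((-12 + 1896) + 44139) = √(1884 + 44139) = √46023 = 23*√87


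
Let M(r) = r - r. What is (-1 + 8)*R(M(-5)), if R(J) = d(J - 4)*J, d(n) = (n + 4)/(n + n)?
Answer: 0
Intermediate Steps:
d(n) = (4 + n)/(2*n) (d(n) = (4 + n)/((2*n)) = (4 + n)*(1/(2*n)) = (4 + n)/(2*n))
M(r) = 0
R(J) = J**2/(2*(-4 + J)) (R(J) = ((4 + (J - 4))/(2*(J - 4)))*J = ((4 + (-4 + J))/(2*(-4 + J)))*J = (J/(2*(-4 + J)))*J = J**2/(2*(-4 + J)))
(-1 + 8)*R(M(-5)) = (-1 + 8)*((1/2)*0**2/(-4 + 0)) = 7*((1/2)*0/(-4)) = 7*((1/2)*0*(-1/4)) = 7*0 = 0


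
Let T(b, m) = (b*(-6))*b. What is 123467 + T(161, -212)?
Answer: -32059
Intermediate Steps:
T(b, m) = -6*b² (T(b, m) = (-6*b)*b = -6*b²)
123467 + T(161, -212) = 123467 - 6*161² = 123467 - 6*25921 = 123467 - 155526 = -32059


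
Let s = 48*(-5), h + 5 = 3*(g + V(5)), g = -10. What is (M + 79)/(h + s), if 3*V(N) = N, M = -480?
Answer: 401/270 ≈ 1.4852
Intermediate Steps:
V(N) = N/3
h = -30 (h = -5 + 3*(-10 + (⅓)*5) = -5 + 3*(-10 + 5/3) = -5 + 3*(-25/3) = -5 - 25 = -30)
s = -240
(M + 79)/(h + s) = (-480 + 79)/(-30 - 240) = -401/(-270) = -401*(-1/270) = 401/270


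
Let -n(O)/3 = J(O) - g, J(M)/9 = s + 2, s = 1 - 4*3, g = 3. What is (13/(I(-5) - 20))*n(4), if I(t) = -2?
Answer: -1638/11 ≈ -148.91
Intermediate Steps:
s = -11 (s = 1 - 12 = -11)
J(M) = -81 (J(M) = 9*(-11 + 2) = 9*(-9) = -81)
n(O) = 252 (n(O) = -3*(-81 - 1*3) = -3*(-81 - 3) = -3*(-84) = 252)
(13/(I(-5) - 20))*n(4) = (13/(-2 - 20))*252 = (13/(-22))*252 = (13*(-1/22))*252 = -13/22*252 = -1638/11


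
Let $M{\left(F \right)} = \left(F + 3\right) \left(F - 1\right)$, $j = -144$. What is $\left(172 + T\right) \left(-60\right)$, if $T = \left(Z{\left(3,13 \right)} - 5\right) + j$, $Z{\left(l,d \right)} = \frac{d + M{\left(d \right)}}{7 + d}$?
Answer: $-1995$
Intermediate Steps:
$M{\left(F \right)} = \left(-1 + F\right) \left(3 + F\right)$ ($M{\left(F \right)} = \left(3 + F\right) \left(-1 + F\right) = \left(-1 + F\right) \left(3 + F\right)$)
$Z{\left(l,d \right)} = \frac{-3 + d^{2} + 3 d}{7 + d}$ ($Z{\left(l,d \right)} = \frac{d + \left(-3 + d^{2} + 2 d\right)}{7 + d} = \frac{-3 + d^{2} + 3 d}{7 + d}$)
$T = - \frac{555}{4}$ ($T = \left(\frac{-3 + 13^{2} + 3 \cdot 13}{7 + 13} - 5\right) - 144 = \left(\frac{-3 + 169 + 39}{20} - 5\right) - 144 = \left(\frac{1}{20} \cdot 205 - 5\right) - 144 = \left(\frac{41}{4} - 5\right) - 144 = \frac{21}{4} - 144 = - \frac{555}{4} \approx -138.75$)
$\left(172 + T\right) \left(-60\right) = \left(172 - \frac{555}{4}\right) \left(-60\right) = \frac{133}{4} \left(-60\right) = -1995$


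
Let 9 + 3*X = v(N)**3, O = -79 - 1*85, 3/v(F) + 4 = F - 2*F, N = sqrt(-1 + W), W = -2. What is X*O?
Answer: 492*(-31*I + 45*sqrt(3))/(-28*I + 45*sqrt(3)) ≈ 498.03 - 16.773*I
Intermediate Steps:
N = I*sqrt(3) (N = sqrt(-1 - 2) = sqrt(-3) = I*sqrt(3) ≈ 1.732*I)
v(F) = 3/(-4 - F) (v(F) = 3/(-4 + (F - 2*F)) = 3/(-4 - F))
O = -164 (O = -79 - 85 = -164)
X = -3 - 9/(4 + I*sqrt(3))**3 (X = -3 + (-3/(4 + I*sqrt(3)))**3/3 = -3 + (-27/(4 + I*sqrt(3))**3)/3 = -3 - 9/(4 + I*sqrt(3))**3 ≈ -3.0367 + 0.10227*I)
X*O = (3*(-45*sqrt(3) + 31*I)/(-28*I + 45*sqrt(3)))*(-164) = -492*(-45*sqrt(3) + 31*I)/(-28*I + 45*sqrt(3))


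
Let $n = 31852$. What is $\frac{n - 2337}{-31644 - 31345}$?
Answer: $- \frac{29515}{62989} \approx -0.46857$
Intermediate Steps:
$\frac{n - 2337}{-31644 - 31345} = \frac{31852 - 2337}{-31644 - 31345} = \frac{29515}{-62989} = 29515 \left(- \frac{1}{62989}\right) = - \frac{29515}{62989}$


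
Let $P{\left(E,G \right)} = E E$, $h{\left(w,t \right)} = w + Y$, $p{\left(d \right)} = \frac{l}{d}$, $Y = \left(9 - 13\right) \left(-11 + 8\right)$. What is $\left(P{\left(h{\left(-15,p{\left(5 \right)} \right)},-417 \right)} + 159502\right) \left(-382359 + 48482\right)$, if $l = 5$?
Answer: $-53257054147$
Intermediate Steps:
$Y = 12$ ($Y = \left(-4\right) \left(-3\right) = 12$)
$p{\left(d \right)} = \frac{5}{d}$
$h{\left(w,t \right)} = 12 + w$ ($h{\left(w,t \right)} = w + 12 = 12 + w$)
$P{\left(E,G \right)} = E^{2}$
$\left(P{\left(h{\left(-15,p{\left(5 \right)} \right)},-417 \right)} + 159502\right) \left(-382359 + 48482\right) = \left(\left(12 - 15\right)^{2} + 159502\right) \left(-382359 + 48482\right) = \left(\left(-3\right)^{2} + 159502\right) \left(-333877\right) = \left(9 + 159502\right) \left(-333877\right) = 159511 \left(-333877\right) = -53257054147$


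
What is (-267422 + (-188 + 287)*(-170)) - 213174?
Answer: -497426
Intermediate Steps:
(-267422 + (-188 + 287)*(-170)) - 213174 = (-267422 + 99*(-170)) - 213174 = (-267422 - 16830) - 213174 = -284252 - 213174 = -497426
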